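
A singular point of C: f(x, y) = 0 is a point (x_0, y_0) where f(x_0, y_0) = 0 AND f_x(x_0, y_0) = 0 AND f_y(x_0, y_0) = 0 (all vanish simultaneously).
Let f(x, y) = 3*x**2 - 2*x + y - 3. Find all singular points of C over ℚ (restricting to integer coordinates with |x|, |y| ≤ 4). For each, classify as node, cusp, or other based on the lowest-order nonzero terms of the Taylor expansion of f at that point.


No singular points in the scanned grid; C is smooth there.

Compute partial derivatives:
  f_x = 6*x - 2.
  f_y = 1.
f_y = 1 is a nonzero constant, so f_y never vanishes: no point (x, y) can satisfy f = f_x = f_y = 0. In particular no (x, y) ∈ {−4, ..., 4}² is singular; the curve is smooth.


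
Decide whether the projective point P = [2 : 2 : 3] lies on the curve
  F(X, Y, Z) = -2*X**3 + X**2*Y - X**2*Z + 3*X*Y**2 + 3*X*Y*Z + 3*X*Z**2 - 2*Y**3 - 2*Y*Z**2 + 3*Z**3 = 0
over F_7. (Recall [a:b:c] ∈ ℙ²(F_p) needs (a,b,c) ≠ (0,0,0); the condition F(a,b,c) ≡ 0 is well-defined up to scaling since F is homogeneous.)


F(2,2,3) ≡ 4 (mod 7); P is NOT on the curve.

Evaluate F(2, 2, 3) term-by-term (mod 7).
  -2*X**3 ↦ -2·8·1·1 = -16
  X**2*Y ↦ 1·4·2·1 = 8
  -X**2*Z ↦ -1·4·1·3 = -12
  3*X*Y**2 ↦ 3·2·4·1 = 24
  3*X*Y*Z ↦ 3·2·2·3 = 36
  3*X*Z**2 ↦ 3·2·1·9 = 54
  -2*Y**3 ↦ -2·1·8·1 = -16
  -2*Y*Z**2 ↦ -2·1·2·9 = -36
  3*Z**3 ↦ 3·1·1·27 = 81
Sum: F(2, 2, 3) = (-16) + (8) + (-12) + (24) + (36) + (54) + (-16) + (-36) + (81) = 123.
Reducing mod 7: 123 ≡ 4 (mod 7).
Since F(a, b, c) ≡ 4 ≠ 0 (mod 7), P does NOT lie on the curve.


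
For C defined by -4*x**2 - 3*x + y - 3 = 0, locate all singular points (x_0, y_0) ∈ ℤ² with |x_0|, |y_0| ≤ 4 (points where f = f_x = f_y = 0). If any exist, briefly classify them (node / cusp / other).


No singular points in the scanned grid; C is smooth there.

Compute partial derivatives:
  f_x = -8*x - 3.
  f_y = 1.
f_y = 1 is a nonzero constant, so f_y never vanishes: no point (x, y) can satisfy f = f_x = f_y = 0. In particular no (x, y) ∈ {−4, ..., 4}² is singular; the curve is smooth.


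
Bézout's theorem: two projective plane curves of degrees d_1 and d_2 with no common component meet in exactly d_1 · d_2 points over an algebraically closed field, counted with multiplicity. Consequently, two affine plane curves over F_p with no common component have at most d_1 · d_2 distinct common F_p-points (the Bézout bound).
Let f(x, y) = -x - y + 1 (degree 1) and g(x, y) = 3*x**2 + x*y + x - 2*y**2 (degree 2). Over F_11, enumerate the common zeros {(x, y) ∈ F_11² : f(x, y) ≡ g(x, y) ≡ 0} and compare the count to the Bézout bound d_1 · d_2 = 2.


Common zeros: {(4, 8)}; count = 1; Bézout bound = 2.

deg(f) = 1, deg(g) = 2, so Bézout bound = 2.
Scan x ∈ F_11. For each x, list the y ∈ F_11 with f(x, y) ≡ 0 and those with g(x, y) ≡ 0 (mod 11); the common zeros in that column are the intersection.
  x = 0: f ≡ 0 at y ∈ {1}; g ≡ 0 at y ∈ {0}; common: ∅.
  x = 1: f ≡ 0 at y ∈ {0}; g ≡ 0 at y ∈ {3}; common: ∅.
  x = 2: f ≡ 0 at y ∈ {10}; g ≡ 0 at y ∈ ∅; common: ∅.
  x = 3: f ≡ 0 at y ∈ {9}; g ≡ 0 at y ∈ ∅; common: ∅.
  x = 4: f ≡ 0 at y ∈ {8}; g ≡ 0 at y ∈ {5, 8}; common: {8}.
  x = 5: f ≡ 0 at y ∈ {7}; g ≡ 0 at y ∈ {3, 5}; common: ∅.
  x = 6: f ≡ 0 at y ∈ {6}; g ≡ 0 at y ∈ ∅; common: ∅.
  x = 7: f ≡ 0 at y ∈ {5}; g ≡ 0 at y ∈ {0, 9}; common: ∅.
  x = 8: f ≡ 0 at y ∈ {4}; g ≡ 0 at y ∈ {6, 9}; common: ∅.
  x = 9: f ≡ 0 at y ∈ {3}; g ≡ 0 at y ∈ ∅; common: ∅.
  x = 10: f ≡ 0 at y ∈ {2}; g ≡ 0 at y ∈ ∅; common: ∅.
Collecting: common zeros = {(4, 8)}, so the count is 1.
Comparison with the Bézout bound: 1 ≤ 2 = deg(f)·deg(g), as expected for curves with no common component (the affine F_11-count falls short of the bound because intersections may lie at infinity, over extension fields, or carry multiplicity).


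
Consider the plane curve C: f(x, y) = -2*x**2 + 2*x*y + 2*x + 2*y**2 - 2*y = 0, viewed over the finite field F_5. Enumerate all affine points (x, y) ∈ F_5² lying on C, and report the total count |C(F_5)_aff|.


Affine F_5-points: {(0, 0), (0, 1), (1, 0), (2, 1), (2, 3)}; count = 5.

For each of the 25 pairs (x, y) ∈ F_5², evaluate f(x, y) mod 5. Record the zeros.
  x = 0: [0↦0, 1↦0, 2↦4, 3↦2, 4↦4]  zeros at y ∈ {0, 1}
  x = 1: [0↦0, 1↦2, 2↦3, 3↦3, 4↦2]  zeros at y ∈ {0}
  x = 2: [0↦1, 1↦0, 2↦3, 3↦0, 4↦1]  zeros at y ∈ {1, 3}
  x = 3: [0↦3, 1↦4, 2↦4, 3↦3, 4↦1]  zeros at y ∈ ∅
  x = 4: [0↦1, 1↦4, 2↦1, 3↦2, 4↦2]  zeros at y ∈ ∅
Collecting zeros: affine points = {(0, 0), (0, 1), (1, 0), (2, 1), (2, 3)}.
Total count |C(F_5)_aff| = 5.


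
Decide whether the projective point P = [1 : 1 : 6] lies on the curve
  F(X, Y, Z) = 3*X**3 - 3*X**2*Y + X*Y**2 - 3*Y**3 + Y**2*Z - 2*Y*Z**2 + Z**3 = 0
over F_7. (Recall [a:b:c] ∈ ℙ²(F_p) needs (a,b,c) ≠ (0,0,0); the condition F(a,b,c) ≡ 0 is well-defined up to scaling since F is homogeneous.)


F(1,1,6) ≡ 1 (mod 7); P is NOT on the curve.

Evaluate F(1, 1, 6) term-by-term (mod 7).
  3*X**3 ↦ 3·1·1·1 = 3
  -3*X**2*Y ↦ -3·1·1·1 = -3
  X*Y**2 ↦ 1·1·1·1 = 1
  -3*Y**3 ↦ -3·1·1·1 = -3
  Y**2*Z ↦ 1·1·1·6 = 6
  -2*Y*Z**2 ↦ -2·1·1·36 = -72
  Z**3 ↦ 1·1·1·216 = 216
Sum: F(1, 1, 6) = (3) + (-3) + (1) + (-3) + (6) + (-72) + (216) = 148.
Reducing mod 7: 148 ≡ 1 (mod 7).
Since F(a, b, c) ≡ 1 ≠ 0 (mod 7), P does NOT lie on the curve.


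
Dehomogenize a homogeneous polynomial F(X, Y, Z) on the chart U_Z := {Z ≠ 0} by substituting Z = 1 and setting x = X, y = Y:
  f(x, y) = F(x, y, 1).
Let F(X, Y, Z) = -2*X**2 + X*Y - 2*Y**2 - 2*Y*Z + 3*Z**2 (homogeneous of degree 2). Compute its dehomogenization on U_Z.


f(x, y) = -2*x**2 + x*y - 2*y**2 - 2*y + 3

On U_Z we set Z = 1. Each monomial c·X^i·Y^j·Z^k in F becomes c·x^i·y^j·1^k = c·x^i·y^j.
Substituting Z = 1: F(X, Y, 1) = -2*x**2 + x*y - 2*y**2 - 2*y + 3.
Note: deg(f) ≤ deg(F) = 2; strict inequality happens when F is divisible by Z (lost terms).


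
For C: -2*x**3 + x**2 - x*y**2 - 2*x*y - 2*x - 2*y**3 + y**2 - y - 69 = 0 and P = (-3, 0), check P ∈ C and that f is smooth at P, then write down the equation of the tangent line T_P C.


Tangent line at P: -62*x + 5*y - 186 = 0.

Step 1: f(-3, 0) = 0, so P lies on C.
Step 2: partial derivatives
  f_x(x, y) = -6*x**2 + 2*x - y**2 - 2*y - 2, f_y(x, y) = -2*x*y - 2*x - 6*y**2 + 2*y - 1.
  f_x(P) = -62, f_y(P) = 5 (gradient nonzero, so P is smooth).
Step 3: tangent line at P: -62·(x − -3) + 5·(y − 0) = 0.
Expanding: -62*x + 5*y - 186 = 0.


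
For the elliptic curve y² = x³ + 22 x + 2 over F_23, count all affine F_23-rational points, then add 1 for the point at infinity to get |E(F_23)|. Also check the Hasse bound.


Affine points = {(0, 5), (0, 18), (1, 5), (1, 18), (2, 10), (2, 13), (3, 7), (3, 16), (4, 4), (4, 19), (7, 4), (7, 19), (8, 0), (9, 3), (9, 20), (10, 7), (10, 16), (12, 4), (12, 19), (13, 1), (13, 22), (14, 8), (14, 15), (15, 2), (15, 21), (20, 1), (20, 22), (22, 5), (22, 18)}; affine count = 29; |E(F_23)| = 30.

Discriminant check: Δ ∝ 4a³ + 27b² = 4·22³ + 27·2² = 4·10648 + 27·4 ≡ 12 (mod 23). Nonzero ⇒ E is nonsingular.
For each x ∈ F_23, compute rhs = x³ + 22·x + 2 mod 23, then count y ∈ F_23 with y² ≡ rhs.
  x = 0: rhs = 2, matching y values: 5, 18 (2 points).
  x = 1: rhs = 2, matching y values: 5, 18 (2 points).
  x = 2: rhs = 8, matching y values: 10, 13 (2 points).
  x = 3: rhs = 3, matching y values: 7, 16 (2 points).
  x = 4: rhs = 16, matching y values: 4, 19 (2 points).
  x = 5: rhs = 7, matching y values: none (0 points).
  x = 6: rhs = 5, matching y values: none (0 points).
  x = 7: rhs = 16, matching y values: 4, 19 (2 points).
  x = 8: rhs = 0, matching y values: 0 (1 points).
  x = 9: rhs = 9, matching y values: 3, 20 (2 points).
  x = 10: rhs = 3, matching y values: 7, 16 (2 points).
  x = 11: rhs = 11, matching y values: none (0 points).
  x = 12: rhs = 16, matching y values: 4, 19 (2 points).
  x = 13: rhs = 1, matching y values: 1, 22 (2 points).
  x = 14: rhs = 18, matching y values: 8, 15 (2 points).
  x = 15: rhs = 4, matching y values: 2, 21 (2 points).
  x = 16: rhs = 11, matching y values: none (0 points).
  x = 17: rhs = 22, matching y values: none (0 points).
  x = 18: rhs = 20, matching y values: none (0 points).
  x = 19: rhs = 11, matching y values: none (0 points).
  x = 20: rhs = 1, matching y values: 1, 22 (2 points).
  x = 21: rhs = 19, matching y values: none (0 points).
  x = 22: rhs = 2, matching y values: 5, 18 (2 points).
Total affine count: 29.
Full point count |E(F_23)| = 29 + 1 = 30.
Hasse bound: |30 − (23+1)| = |6| = 6 ≤ 2√23 ≈ 9.5917 ✓.


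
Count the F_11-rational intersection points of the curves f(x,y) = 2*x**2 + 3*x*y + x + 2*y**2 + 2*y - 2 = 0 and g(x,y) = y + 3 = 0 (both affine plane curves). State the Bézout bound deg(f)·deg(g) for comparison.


Common zeros: ∅; count = 0; Bézout bound = 2.

deg(f) = 2, deg(g) = 1, so Bézout bound = 2.
Scan x ∈ F_11. For each x, list the y ∈ F_11 with f(x, y) ≡ 0 and those with g(x, y) ≡ 0 (mod 11); the common zeros in that column are the intersection.
  x = 0: f ≡ 0 at y ∈ {3, 7}; g ≡ 0 at y ∈ {8}; common: ∅.
  x = 1: f ≡ 0 at y ∈ ∅; g ≡ 0 at y ∈ {8}; common: ∅.
  x = 2: f ≡ 0 at y ∈ {9}; g ≡ 0 at y ∈ {8}; common: ∅.
  x = 3: f ≡ 0 at y ∈ ∅; g ≡ 0 at y ∈ {8}; common: ∅.
  x = 4: f ≡ 0 at y ∈ {5, 10}; g ≡ 0 at y ∈ {8}; common: ∅.
  x = 5: f ≡ 0 at y ∈ ∅; g ≡ 0 at y ∈ {8}; common: ∅.
  x = 6: f ≡ 0 at y ∈ {3, 9}; g ≡ 0 at y ∈ {8}; common: ∅.
  x = 7: f ≡ 0 at y ∈ ∅; g ≡ 0 at y ∈ {8}; common: ∅.
  x = 8: f ≡ 0 at y ∈ {10}; g ≡ 0 at y ∈ {8}; common: ∅.
  x = 9: f ≡ 0 at y ∈ ∅; g ≡ 0 at y ∈ {8}; common: ∅.
  x = 10: f ≡ 0 at y ∈ {1, 5}; g ≡ 0 at y ∈ {8}; common: ∅.
Collecting: common zeros = ∅, so the count is 0.
Comparison with the Bézout bound: 0 ≤ 2 = deg(f)·deg(g), as expected for curves with no common component (the affine F_11-count falls short of the bound because intersections may lie at infinity, over extension fields, or carry multiplicity).


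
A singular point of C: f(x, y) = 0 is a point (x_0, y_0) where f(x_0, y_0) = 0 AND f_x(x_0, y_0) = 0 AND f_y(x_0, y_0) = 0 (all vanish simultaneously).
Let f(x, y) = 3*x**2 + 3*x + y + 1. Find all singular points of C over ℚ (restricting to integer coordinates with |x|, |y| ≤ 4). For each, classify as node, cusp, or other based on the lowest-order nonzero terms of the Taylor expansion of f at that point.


No singular points in the scanned grid; C is smooth there.

Compute partial derivatives:
  f_x = 6*x + 3.
  f_y = 1.
f_y = 1 is a nonzero constant, so f_y never vanishes: no point (x, y) can satisfy f = f_x = f_y = 0. In particular no (x, y) ∈ {−4, ..., 4}² is singular; the curve is smooth.


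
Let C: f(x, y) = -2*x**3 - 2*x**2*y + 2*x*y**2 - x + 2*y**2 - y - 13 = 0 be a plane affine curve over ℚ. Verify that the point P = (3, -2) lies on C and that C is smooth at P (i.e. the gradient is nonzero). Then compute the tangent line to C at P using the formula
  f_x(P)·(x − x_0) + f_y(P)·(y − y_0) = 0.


Tangent line at P: -23*x - 51*y - 33 = 0.

Step 1: f(3, -2) = 0, so P lies on C.
Step 2: partial derivatives
  f_x(x, y) = -6*x**2 - 4*x*y + 2*y**2 - 1, f_y(x, y) = -2*x**2 + 4*x*y + 4*y - 1.
  f_x(P) = -23, f_y(P) = -51 (gradient nonzero, so P is smooth).
Step 3: tangent line at P: -23·(x − 3) + -51·(y − -2) = 0.
Expanding: -23*x - 51*y - 33 = 0.


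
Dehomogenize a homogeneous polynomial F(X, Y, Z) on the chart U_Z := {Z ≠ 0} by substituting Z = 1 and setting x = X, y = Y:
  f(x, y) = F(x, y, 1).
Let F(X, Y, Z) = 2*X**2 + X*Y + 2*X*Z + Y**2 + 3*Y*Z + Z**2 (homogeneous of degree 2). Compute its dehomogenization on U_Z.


f(x, y) = 2*x**2 + x*y + 2*x + y**2 + 3*y + 1

On U_Z we set Z = 1. Each monomial c·X^i·Y^j·Z^k in F becomes c·x^i·y^j·1^k = c·x^i·y^j.
Substituting Z = 1: F(X, Y, 1) = 2*x**2 + x*y + 2*x + y**2 + 3*y + 1.
Note: deg(f) ≤ deg(F) = 2; strict inequality happens when F is divisible by Z (lost terms).


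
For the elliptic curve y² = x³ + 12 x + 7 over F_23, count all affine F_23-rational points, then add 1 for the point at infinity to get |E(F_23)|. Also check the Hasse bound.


Affine points = {(2, 4), (2, 19), (3, 1), (3, 22), (4, 2), (4, 21), (5, 10), (5, 13), (9, 4), (9, 19), (10, 0), (12, 4), (12, 19), (17, 8), (17, 15), (18, 11), (18, 12), (20, 6), (20, 17)}; affine count = 19; |E(F_23)| = 20.

Discriminant check: Δ ∝ 4a³ + 27b² = 4·12³ + 27·7² = 4·1728 + 27·49 ≡ 1 (mod 23). Nonzero ⇒ E is nonsingular.
For each x ∈ F_23, compute rhs = x³ + 12·x + 7 mod 23, then count y ∈ F_23 with y² ≡ rhs.
  x = 0: rhs = 7, matching y values: none (0 points).
  x = 1: rhs = 20, matching y values: none (0 points).
  x = 2: rhs = 16, matching y values: 4, 19 (2 points).
  x = 3: rhs = 1, matching y values: 1, 22 (2 points).
  x = 4: rhs = 4, matching y values: 2, 21 (2 points).
  x = 5: rhs = 8, matching y values: 10, 13 (2 points).
  x = 6: rhs = 19, matching y values: none (0 points).
  x = 7: rhs = 20, matching y values: none (0 points).
  x = 8: rhs = 17, matching y values: none (0 points).
  x = 9: rhs = 16, matching y values: 4, 19 (2 points).
  x = 10: rhs = 0, matching y values: 0 (1 points).
  x = 11: rhs = 21, matching y values: none (0 points).
  x = 12: rhs = 16, matching y values: 4, 19 (2 points).
  x = 13: rhs = 14, matching y values: none (0 points).
  x = 14: rhs = 21, matching y values: none (0 points).
  x = 15: rhs = 20, matching y values: none (0 points).
  x = 16: rhs = 17, matching y values: none (0 points).
  x = 17: rhs = 18, matching y values: 8, 15 (2 points).
  x = 18: rhs = 6, matching y values: 11, 12 (2 points).
  x = 19: rhs = 10, matching y values: none (0 points).
  x = 20: rhs = 13, matching y values: 6, 17 (2 points).
  x = 21: rhs = 21, matching y values: none (0 points).
  x = 22: rhs = 17, matching y values: none (0 points).
Total affine count: 19.
Full point count |E(F_23)| = 19 + 1 = 20.
Hasse bound: |20 − (23+1)| = |-4| = 4 ≤ 2√23 ≈ 9.5917 ✓.


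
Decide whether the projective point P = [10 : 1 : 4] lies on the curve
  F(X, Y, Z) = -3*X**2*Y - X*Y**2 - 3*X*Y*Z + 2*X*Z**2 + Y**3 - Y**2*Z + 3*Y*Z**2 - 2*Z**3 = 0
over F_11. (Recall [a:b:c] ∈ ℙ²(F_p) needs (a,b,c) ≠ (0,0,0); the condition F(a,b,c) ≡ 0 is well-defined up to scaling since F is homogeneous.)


F(10,1,4) ≡ 5 (mod 11); P is NOT on the curve.

Evaluate F(10, 1, 4) term-by-term (mod 11).
  -3*X**2*Y ↦ -3·100·1·1 = -300
  -X*Y**2 ↦ -1·10·1·1 = -10
  -3*X*Y*Z ↦ -3·10·1·4 = -120
  2*X*Z**2 ↦ 2·10·1·16 = 320
  Y**3 ↦ 1·1·1·1 = 1
  -Y**2*Z ↦ -1·1·1·4 = -4
  3*Y*Z**2 ↦ 3·1·1·16 = 48
  -2*Z**3 ↦ -2·1·1·64 = -128
Sum: F(10, 1, 4) = (-300) + (-10) + (-120) + (320) + (1) + (-4) + (48) + (-128) = -193.
Reducing mod 11: -193 ≡ 5 (mod 11).
Since F(a, b, c) ≡ 5 ≠ 0 (mod 11), P does NOT lie on the curve.


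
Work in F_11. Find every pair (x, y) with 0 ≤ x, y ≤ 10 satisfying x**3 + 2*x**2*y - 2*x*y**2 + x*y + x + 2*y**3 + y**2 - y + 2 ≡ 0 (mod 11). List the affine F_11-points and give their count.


Affine F_11-points: {(1, 3), (2, 3), (3, 9), (4, 9), (5, 0), (5, 2), (5, 8), (6, 4), (7, 0), (8, 2), (8, 9), (9, 4), (10, 0), (10, 4)}; count = 14.

For each of the 121 pairs (x, y) ∈ F_11², evaluate f(x, y) mod 11. Record the zeros.
  x = 0: [0↦2, 1↦4, 2↦9, 3↦7, 4↦10, 5↦8, 6↦2, 7↦4, 8↦4, 9↦3, 10↦2]  zeros at y ∈ ∅
  x = 1: [0↦4, 1↦7, 2↦9, 3↦0, 4↦3, 5↦8, 6↦5, 7↦6, 8↦1, 9↦2, 10↦10]  zeros at y ∈ {3}
  x = 2: [0↦1, 1↦9, 2↦1, 3↦0, 4↦7, 5↦1, 6↦5, 7↦9, 8↦3, 9↦10, 10↦9]  zeros at y ∈ {3}
  x = 3: [0↦10, 1↦5, 2↦2, 3↦2, 4↦6, 5↦4, 6↦8, 7↦8, 8↦5, 9↦0, 10↦5]  zeros at y ∈ {9}
  x = 4: [0↦4, 1↦1, 2↦7, 3↦1, 4↦6, 5↦1, 6↦9, 7↦9, 8↦2, 9↦0, 10↦4]  zeros at y ∈ {9}
  x = 5: [0↦0, 1↦3, 2↦0, 3↦3, 4↦2, 5↦9, 6↦3, 7↦7, 8↦0, 9↦5, 10↦1]  zeros at y ∈ {0, 2, 8}
  x = 6: [0↦4, 1↦6, 2↦9, 3↦3, 4↦0, 5↦1, 6↦7, 7↦8, 8↦5, 9↦10, 10↦2]  zeros at y ∈ {4}
  x = 7: [0↦0, 1↦5, 2↦7, 3↦7, 4↦6, 5↦5, 6↦5, 7↦7, 8↦1, 9↦10, 10↦2]  zeros at y ∈ {0}
  x = 8: [0↦5, 1↦6, 2↦0, 3↦10, 4↦4, 5↦5, 6↦3, 7↦10, 8↦5, 9↦0, 10↦7]  zeros at y ∈ {2, 9}
  x = 9: [0↦3, 1↦4, 2↦5, 3↦7, 4↦0, 5↦7, 6↦7, 7↦1, 8↦1, 9↦8, 10↦1]  zeros at y ∈ {4}
  x = 10: [0↦0, 1↦5, 2↦6, 3↦4, 4↦0, 5↦6, 6↦1, 7↦8, 8↦6, 9↦7, 10↦1]  zeros at y ∈ {0, 4}
Collecting zeros: affine points = {(1, 3), (2, 3), (3, 9), (4, 9), (5, 0), (5, 2), (5, 8), (6, 4), (7, 0), (8, 2), (8, 9), (9, 4), (10, 0), (10, 4)}.
Total count |C(F_11)_aff| = 14.


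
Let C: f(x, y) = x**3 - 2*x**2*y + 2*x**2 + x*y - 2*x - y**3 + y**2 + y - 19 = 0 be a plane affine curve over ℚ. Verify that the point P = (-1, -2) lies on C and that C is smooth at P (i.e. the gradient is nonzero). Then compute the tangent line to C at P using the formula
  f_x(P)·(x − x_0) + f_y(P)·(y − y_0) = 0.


Tangent line at P: -13*x - 18*y - 49 = 0.

Step 1: f(-1, -2) = 0, so P lies on C.
Step 2: partial derivatives
  f_x(x, y) = 3*x**2 - 4*x*y + 4*x + y - 2, f_y(x, y) = -2*x**2 + x - 3*y**2 + 2*y + 1.
  f_x(P) = -13, f_y(P) = -18 (gradient nonzero, so P is smooth).
Step 3: tangent line at P: -13·(x − -1) + -18·(y − -2) = 0.
Expanding: -13*x - 18*y - 49 = 0.


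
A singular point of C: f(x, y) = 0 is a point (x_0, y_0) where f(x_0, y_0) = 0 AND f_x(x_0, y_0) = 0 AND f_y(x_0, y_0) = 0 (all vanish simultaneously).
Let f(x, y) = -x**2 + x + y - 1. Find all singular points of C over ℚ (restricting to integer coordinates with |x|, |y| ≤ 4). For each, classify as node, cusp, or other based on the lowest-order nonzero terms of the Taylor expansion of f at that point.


No singular points in the scanned grid; C is smooth there.

Compute partial derivatives:
  f_x = 1 - 2*x.
  f_y = 1.
f_y = 1 is a nonzero constant, so f_y never vanishes: no point (x, y) can satisfy f = f_x = f_y = 0. In particular no (x, y) ∈ {−4, ..., 4}² is singular; the curve is smooth.


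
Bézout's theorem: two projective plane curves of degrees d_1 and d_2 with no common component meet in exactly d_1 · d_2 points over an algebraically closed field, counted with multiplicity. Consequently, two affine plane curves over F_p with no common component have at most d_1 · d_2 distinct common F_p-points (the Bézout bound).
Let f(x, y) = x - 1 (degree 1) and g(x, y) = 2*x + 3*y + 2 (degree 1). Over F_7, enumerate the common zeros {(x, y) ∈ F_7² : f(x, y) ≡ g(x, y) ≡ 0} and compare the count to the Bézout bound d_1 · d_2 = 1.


Common zeros: {(1, 1)}; count = 1; Bézout bound = 1.

deg(f) = 1, deg(g) = 1, so Bézout bound = 1.
Scan x ∈ F_7. For each x, list the y ∈ F_7 with f(x, y) ≡ 0 and those with g(x, y) ≡ 0 (mod 7); the common zeros in that column are the intersection.
  x = 0: f ≡ 0 at y ∈ ∅; g ≡ 0 at y ∈ {4}; common: ∅.
  x = 1: f ≡ 0 at y ∈ {0, 1, 2, 3, 4, 5, 6}; g ≡ 0 at y ∈ {1}; common: {1}.
  x = 2: f ≡ 0 at y ∈ ∅; g ≡ 0 at y ∈ {5}; common: ∅.
  x = 3: f ≡ 0 at y ∈ ∅; g ≡ 0 at y ∈ {2}; common: ∅.
  x = 4: f ≡ 0 at y ∈ ∅; g ≡ 0 at y ∈ {6}; common: ∅.
  x = 5: f ≡ 0 at y ∈ ∅; g ≡ 0 at y ∈ {3}; common: ∅.
  x = 6: f ≡ 0 at y ∈ ∅; g ≡ 0 at y ∈ {0}; common: ∅.
Collecting: common zeros = {(1, 1)}, so the count is 1.
Comparison with the Bézout bound: 1 ≤ 1 = deg(f)·deg(g), as expected for curves with no common component (the bound is attained).


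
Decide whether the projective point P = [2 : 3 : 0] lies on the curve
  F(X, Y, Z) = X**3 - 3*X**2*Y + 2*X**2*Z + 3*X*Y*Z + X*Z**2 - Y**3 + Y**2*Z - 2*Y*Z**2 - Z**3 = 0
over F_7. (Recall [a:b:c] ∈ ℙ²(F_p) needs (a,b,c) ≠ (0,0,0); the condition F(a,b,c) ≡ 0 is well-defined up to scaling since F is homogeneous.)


F(2,3,0) ≡ 1 (mod 7); P is NOT on the curve.

Evaluate F(2, 3, 0) term-by-term (mod 7).
  X**3 ↦ 1·8·1·1 = 8
  -3*X**2*Y ↦ -3·4·3·1 = -36
  2*X**2*Z ↦ 2·4·1·0 = 0
  3*X*Y*Z ↦ 3·2·3·0 = 0
  X*Z**2 ↦ 1·2·1·0 = 0
  -Y**3 ↦ -1·1·27·1 = -27
  Y**2*Z ↦ 1·1·9·0 = 0
  -2*Y*Z**2 ↦ -2·1·3·0 = 0
  -Z**3 ↦ -1·1·1·0 = 0
Sum: F(2, 3, 0) = (8) + (-36) + (0) + (0) + (0) + (-27) + (0) + (0) + (0) = -55.
Reducing mod 7: -55 ≡ 1 (mod 7).
Since F(a, b, c) ≡ 1 ≠ 0 (mod 7), P does NOT lie on the curve.


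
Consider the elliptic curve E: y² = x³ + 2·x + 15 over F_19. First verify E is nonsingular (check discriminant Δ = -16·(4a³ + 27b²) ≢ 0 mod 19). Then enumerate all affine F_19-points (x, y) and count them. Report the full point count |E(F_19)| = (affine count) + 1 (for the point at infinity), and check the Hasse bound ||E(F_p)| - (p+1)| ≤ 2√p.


Affine points = {(4, 7), (4, 12), (5, 6), (5, 13), (7, 7), (7, 12), (8, 7), (8, 12), (10, 3), (10, 16), (11, 0), (12, 0), (15, 0), (16, 1), (16, 18)}; affine count = 15; |E(F_19)| = 16.

Discriminant check: Δ ∝ 4a³ + 27b² = 4·2³ + 27·15² = 4·8 + 27·225 ≡ 8 (mod 19). Nonzero ⇒ E is nonsingular.
For each x ∈ F_19, compute rhs = x³ + 2·x + 15 mod 19, then count y ∈ F_19 with y² ≡ rhs.
  x = 0: rhs = 15, matching y values: none (0 points).
  x = 1: rhs = 18, matching y values: none (0 points).
  x = 2: rhs = 8, matching y values: none (0 points).
  x = 3: rhs = 10, matching y values: none (0 points).
  x = 4: rhs = 11, matching y values: 7, 12 (2 points).
  x = 5: rhs = 17, matching y values: 6, 13 (2 points).
  x = 6: rhs = 15, matching y values: none (0 points).
  x = 7: rhs = 11, matching y values: 7, 12 (2 points).
  x = 8: rhs = 11, matching y values: 7, 12 (2 points).
  x = 9: rhs = 2, matching y values: none (0 points).
  x = 10: rhs = 9, matching y values: 3, 16 (2 points).
  x = 11: rhs = 0, matching y values: 0 (1 points).
  x = 12: rhs = 0, matching y values: 0 (1 points).
  x = 13: rhs = 15, matching y values: none (0 points).
  x = 14: rhs = 13, matching y values: none (0 points).
  x = 15: rhs = 0, matching y values: 0 (1 points).
  x = 16: rhs = 1, matching y values: 1, 18 (2 points).
  x = 17: rhs = 3, matching y values: none (0 points).
  x = 18: rhs = 12, matching y values: none (0 points).
Total affine count: 15.
Full point count |E(F_19)| = 15 + 1 = 16.
Hasse bound: |16 − (19+1)| = |-4| = 4 ≤ 2√19 ≈ 8.7178 ✓.


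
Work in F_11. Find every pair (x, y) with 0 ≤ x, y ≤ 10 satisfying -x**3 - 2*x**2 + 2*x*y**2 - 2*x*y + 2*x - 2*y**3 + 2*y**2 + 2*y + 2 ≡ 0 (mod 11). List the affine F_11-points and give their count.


Affine F_11-points: {(0, 7), (0, 9), (1, 9), (2, 10), (8, 2), (8, 9), (9, 1), (10, 5)}; count = 8.

For each of the 121 pairs (x, y) ∈ F_11², evaluate f(x, y) mod 11. Record the zeros.
  x = 0: [0↦2, 1↦4, 2↦9, 3↦5, 4↦2, 5↦10, 6↦6, 7↦0, 8↦2, 9↦0, 10↦4]  zeros at y ∈ {7, 9}
  x = 1: [0↦1, 1↦3, 2↦1, 3↦5, 4↦3, 5↦5, 6↦10, 7↦6, 8↦3, 9↦0, 10↦7]  zeros at y ∈ {9}
  x = 2: [0↦1, 1↦3, 2↦5, 3↦6, 4↦5, 5↦1, 6↦4, 7↦2, 8↦5, 9↦1, 10↦0]  zeros at y ∈ {10}
  x = 3: [0↦7, 1↦9, 2↦4, 3↦2, 4↦2, 5↦3, 6↦4, 7↦4, 8↦2, 9↦8, 10↦10]  zeros at y ∈ ∅
  x = 4: [0↦2, 1↦4, 2↦3, 3↦9, 4↦10, 5↦5, 6↦4, 7↦6, 8↦10, 9↦4, 10↦9]  zeros at y ∈ ∅
  x = 5: [0↦2, 1↦4, 2↦7, 3↦10, 4↦1, 5↦1, 6↦9, 7↦2, 8↦1, 9↦5, 10↦2]  zeros at y ∈ ∅
  x = 6: [0↦1, 1↦3, 2↦10, 3↦10, 4↦2, 5↦7, 6↦2, 7↦8, 8↦2, 9↦5, 10↦5]  zeros at y ∈ ∅
  x = 7: [0↦4, 1↦6, 2↦6, 3↦3, 4↦7, 5↦6, 6↦10, 7↦7, 8↦7, 9↦9, 10↦1]  zeros at y ∈ ∅
  x = 8: [0↦5, 1↦7, 2↦0, 3↦5, 4↦10, 5↦3, 6↦5, 7↦4, 8↦10, 9↦0, 10↦6]  zeros at y ∈ {2, 9}
  x = 9: [0↦9, 1↦0, 2↦8, 3↦10, 4↦5, 5↦3, 6↦3, 7↦4, 8↦5, 9↦5, 10↦3]  zeros at y ∈ {1}
  x = 10: [0↦10, 1↦1, 2↦2, 3↦1, 4↦8, 5↦0, 6↦9, 7↦1, 8↦8, 9↦7, 10↦8]  zeros at y ∈ {5}
Collecting zeros: affine points = {(0, 7), (0, 9), (1, 9), (2, 10), (8, 2), (8, 9), (9, 1), (10, 5)}.
Total count |C(F_11)_aff| = 8.


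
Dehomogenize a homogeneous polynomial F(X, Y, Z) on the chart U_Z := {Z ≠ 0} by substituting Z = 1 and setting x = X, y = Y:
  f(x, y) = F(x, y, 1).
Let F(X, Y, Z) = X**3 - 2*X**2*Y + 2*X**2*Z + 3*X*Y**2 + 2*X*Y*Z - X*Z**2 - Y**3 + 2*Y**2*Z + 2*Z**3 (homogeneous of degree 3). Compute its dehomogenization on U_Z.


f(x, y) = x**3 - 2*x**2*y + 2*x**2 + 3*x*y**2 + 2*x*y - x - y**3 + 2*y**2 + 2

On U_Z we set Z = 1. Each monomial c·X^i·Y^j·Z^k in F becomes c·x^i·y^j·1^k = c·x^i·y^j.
Substituting Z = 1: F(X, Y, 1) = x**3 - 2*x**2*y + 2*x**2 + 3*x*y**2 + 2*x*y - x - y**3 + 2*y**2 + 2.
Note: deg(f) ≤ deg(F) = 3; strict inequality happens when F is divisible by Z (lost terms).


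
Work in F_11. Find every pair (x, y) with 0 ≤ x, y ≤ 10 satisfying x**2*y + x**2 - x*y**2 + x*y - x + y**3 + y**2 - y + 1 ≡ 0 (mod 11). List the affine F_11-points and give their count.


Affine F_11-points: {(0, 2), (0, 4), (1, 2), (5, 3), (7, 4), (7, 9), (8, 9), (8, 10)}; count = 8.

For each of the 121 pairs (x, y) ∈ F_11², evaluate f(x, y) mod 11. Record the zeros.
  x = 0: [0↦1, 1↦2, 2↦0, 3↦1, 4↦0, 5↦3, 6↦5, 7↦1, 8↦8, 9↦10, 10↦2]  zeros at y ∈ {2, 4}
  x = 1: [0↦1, 1↦3, 2↦0, 3↦9, 4↦3, 5↦10, 6↦3, 7↦10, 8↦4, 9↦2, 10↦10]  zeros at y ∈ {2}
  x = 2: [0↦3, 1↦8, 2↦6, 3↦3, 4↦5, 5↦7, 6↦4, 7↦2, 8↦7, 9↦3, 10↦7]  zeros at y ∈ ∅
  x = 3: [0↦7, 1↦6, 2↦7, 3↦5, 4↦6, 5↦5, 6↦8, 7↦10, 8↦6, 9↦2, 10↦4]  zeros at y ∈ ∅
  x = 4: [0↦2, 1↦8, 2↦3, 3↦4, 4↦6, 5↦4, 6↦4, 7↦1, 8↦1, 9↦10, 10↦1]  zeros at y ∈ ∅
  x = 5: [0↦10, 1↦3, 2↦5, 3↦0, 4↦5, 5↦4, 6↦3, 7↦8, 8↦3, 9↦5, 10↦9]  zeros at y ∈ {3}
  x = 6: [0↦9, 1↦2, 2↦2, 3↦4, 4↦3, 5↦5, 6↦5, 7↦9, 8↦1, 9↦9, 10↦6]  zeros at y ∈ ∅
  x = 7: [0↦10, 1↦5, 2↦5, 3↦5, 4↦0, 5↦7, 6↦10, 7↦4, 8↦6, 9↦0, 10↦3]  zeros at y ∈ {4, 9}
  x = 8: [0↦2, 1↦1, 2↦3, 3↦3, 4↦7, 5↦10, 6↦7, 7↦4, 8↦7, 9↦0, 10↦0]  zeros at y ∈ {9, 10}
  x = 9: [0↦7, 1↦1, 2↦7, 3↦9, 4↦2, 5↦3, 6↦7, 7↦9, 8↦4, 9↦9, 10↦8]  zeros at y ∈ ∅
  x = 10: [0↦3, 1↦5, 2↦6, 3↦1, 4↦7, 5↦8, 6↦10, 7↦8, 8↦8, 9↦5, 10↦5]  zeros at y ∈ ∅
Collecting zeros: affine points = {(0, 2), (0, 4), (1, 2), (5, 3), (7, 4), (7, 9), (8, 9), (8, 10)}.
Total count |C(F_11)_aff| = 8.


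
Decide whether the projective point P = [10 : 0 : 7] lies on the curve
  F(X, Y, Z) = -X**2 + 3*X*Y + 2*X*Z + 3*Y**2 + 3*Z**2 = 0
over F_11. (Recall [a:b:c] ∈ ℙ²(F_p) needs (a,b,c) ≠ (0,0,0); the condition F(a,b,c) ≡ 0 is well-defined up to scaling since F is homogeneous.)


F(10,0,7) ≡ 0 (mod 11); P is on the curve.

Evaluate F(10, 0, 7) term-by-term (mod 11).
  -X**2 ↦ -1·100·1·1 = -100
  3*X*Y ↦ 3·10·0·1 = 0
  2*X*Z ↦ 2·10·1·7 = 140
  3*Y**2 ↦ 3·1·0·1 = 0
  3*Z**2 ↦ 3·1·1·49 = 147
Sum: F(10, 0, 7) = (-100) + (0) + (140) + (0) + (147) = 187.
Reducing mod 11: 187 ≡ 0 (mod 11).
Since F(a, b, c) ≡ 0 (mod 11), P lies on the curve.


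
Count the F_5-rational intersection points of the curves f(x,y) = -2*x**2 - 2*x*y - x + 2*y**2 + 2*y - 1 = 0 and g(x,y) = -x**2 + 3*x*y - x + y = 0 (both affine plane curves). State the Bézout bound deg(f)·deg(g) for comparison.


Common zeros: ∅; count = 0; Bézout bound = 4.

deg(f) = 2, deg(g) = 2, so Bézout bound = 4.
Scan x ∈ F_5. For each x, list the y ∈ F_5 with f(x, y) ≡ 0 and those with g(x, y) ≡ 0 (mod 5); the common zeros in that column are the intersection.
  x = 0: f ≡ 0 at y ∈ ∅; g ≡ 0 at y ∈ {0}; common: ∅.
  x = 1: f ≡ 0 at y ∈ ∅; g ≡ 0 at y ∈ {3}; common: ∅.
  x = 2: f ≡ 0 at y ∈ ∅; g ≡ 0 at y ∈ {3}; common: ∅.
  x = 3: f ≡ 0 at y ∈ ∅; g ≡ 0 at y ∈ ∅; common: ∅.
  x = 4: f ≡ 0 at y ∈ ∅; g ≡ 0 at y ∈ {0}; common: ∅.
Collecting: common zeros = ∅, so the count is 0.
Comparison with the Bézout bound: 0 ≤ 4 = deg(f)·deg(g), as expected for curves with no common component (the affine F_5-count falls short of the bound because intersections may lie at infinity, over extension fields, or carry multiplicity).


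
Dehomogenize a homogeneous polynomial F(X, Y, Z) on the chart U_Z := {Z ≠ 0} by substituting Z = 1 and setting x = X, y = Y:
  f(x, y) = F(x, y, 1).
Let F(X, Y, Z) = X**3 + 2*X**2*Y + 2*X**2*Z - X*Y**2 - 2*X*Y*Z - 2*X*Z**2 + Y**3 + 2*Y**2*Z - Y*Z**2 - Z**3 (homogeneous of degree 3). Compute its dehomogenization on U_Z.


f(x, y) = x**3 + 2*x**2*y + 2*x**2 - x*y**2 - 2*x*y - 2*x + y**3 + 2*y**2 - y - 1

On U_Z we set Z = 1. Each monomial c·X^i·Y^j·Z^k in F becomes c·x^i·y^j·1^k = c·x^i·y^j.
Substituting Z = 1: F(X, Y, 1) = x**3 + 2*x**2*y + 2*x**2 - x*y**2 - 2*x*y - 2*x + y**3 + 2*y**2 - y - 1.
Note: deg(f) ≤ deg(F) = 3; strict inequality happens when F is divisible by Z (lost terms).


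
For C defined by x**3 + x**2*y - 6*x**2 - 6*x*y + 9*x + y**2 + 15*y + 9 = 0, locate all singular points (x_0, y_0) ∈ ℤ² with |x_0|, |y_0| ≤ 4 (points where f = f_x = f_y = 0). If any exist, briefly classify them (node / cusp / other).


Singular points: {(3, -3)}; classification: cusp.

Compute partial derivatives:
  f_x = 3*x**2 + 2*x*y - 12*x - 6*y + 9.
  f_y = x**2 - 6*x + 2*y + 15.
Scan x_0 ∈ {−4, ..., 4}. For each x_0, f_y(x_0, y) is a polynomial in y; find its integer roots y ∈ {−4, ..., 4}, then test f_x and f at those candidates.
  x = -4: f_y(-4, y) = 2*y + 55; no integer root y with |y| ≤ 4.
  x = -3: f_y(-3, y) = 2*y + 42; no integer root y with |y| ≤ 4.
  x = -2: f_y(-2, y) = 2*y + 31; no integer root y with |y| ≤ 4.
  x = -1: f_y(-1, y) = 2*y + 22; no integer root y with |y| ≤ 4.
  x = 0: f_y(0, y) = 2*y + 15; no integer root y with |y| ≤ 4.
  x = 1: f_y(1, y) = 2*y + 10; no integer root y with |y| ≤ 4.
  x = 2: f_y(2, y) = 2*y + 7; no integer root y with |y| ≤ 4.
  x = 3: f_y(3, y) = 2*y + 6; vanishes at y ∈ {-3}. (3, -3): f_x = 0, f = 0 — SINGULAR.
  x = 4: f_y(4, y) = 2*y + 7; no integer root y with |y| ≤ 4.
Only singular point on the grid: (3, -3).
Classify: substitute x = 3 + u, y = -3 + v and expand: f = u**3 + u**2*v + v**2.
No constant or linear terms (consistent with a singular point). Quadratic part: v**2. Cubic part: u**3 + u**2*v.
The quadratic part v**2 is a perfect square, so there is a single (double) tangent line v = 0, i.e. y = -3. Restricting the cubic part to that line (v = 0) leaves u**3 ≠ 0, so f is not divisible by v and the branch is v² ≈ -u**3 to lowest order — this is a cusp.
Classification: cusp.


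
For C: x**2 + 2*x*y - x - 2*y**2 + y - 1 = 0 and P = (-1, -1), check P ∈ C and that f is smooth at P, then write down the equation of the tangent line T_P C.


Tangent line at P: -5*x + 3*y - 2 = 0.

Step 1: f(-1, -1) = 0, so P lies on C.
Step 2: partial derivatives
  f_x(x, y) = 2*x + 2*y - 1, f_y(x, y) = 2*x - 4*y + 1.
  f_x(P) = -5, f_y(P) = 3 (gradient nonzero, so P is smooth).
Step 3: tangent line at P: -5·(x − -1) + 3·(y − -1) = 0.
Expanding: -5*x + 3*y - 2 = 0.


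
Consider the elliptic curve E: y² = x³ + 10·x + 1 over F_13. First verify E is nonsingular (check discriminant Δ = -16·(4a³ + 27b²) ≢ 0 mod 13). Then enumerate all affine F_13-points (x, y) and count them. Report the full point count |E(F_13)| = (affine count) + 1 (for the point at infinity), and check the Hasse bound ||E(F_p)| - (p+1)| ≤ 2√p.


Affine points = {(0, 1), (0, 12), (1, 5), (1, 8), (2, 4), (2, 9), (4, 1), (4, 12), (6, 2), (6, 11), (9, 1), (9, 12), (10, 3), (10, 10), (11, 5), (11, 8), (12, 4), (12, 9)}; affine count = 18; |E(F_13)| = 19.

Discriminant check: Δ ∝ 4a³ + 27b² = 4·10³ + 27·1² = 4·1000 + 27·1 ≡ 10 (mod 13). Nonzero ⇒ E is nonsingular.
For each x ∈ F_13, compute rhs = x³ + 10·x + 1 mod 13, then count y ∈ F_13 with y² ≡ rhs.
  x = 0: rhs = 1, matching y values: 1, 12 (2 points).
  x = 1: rhs = 12, matching y values: 5, 8 (2 points).
  x = 2: rhs = 3, matching y values: 4, 9 (2 points).
  x = 3: rhs = 6, matching y values: none (0 points).
  x = 4: rhs = 1, matching y values: 1, 12 (2 points).
  x = 5: rhs = 7, matching y values: none (0 points).
  x = 6: rhs = 4, matching y values: 2, 11 (2 points).
  x = 7: rhs = 11, matching y values: none (0 points).
  x = 8: rhs = 8, matching y values: none (0 points).
  x = 9: rhs = 1, matching y values: 1, 12 (2 points).
  x = 10: rhs = 9, matching y values: 3, 10 (2 points).
  x = 11: rhs = 12, matching y values: 5, 8 (2 points).
  x = 12: rhs = 3, matching y values: 4, 9 (2 points).
Total affine count: 18.
Full point count |E(F_13)| = 18 + 1 = 19.
Hasse bound: |19 − (13+1)| = |5| = 5 ≤ 2√13 ≈ 7.2111 ✓.


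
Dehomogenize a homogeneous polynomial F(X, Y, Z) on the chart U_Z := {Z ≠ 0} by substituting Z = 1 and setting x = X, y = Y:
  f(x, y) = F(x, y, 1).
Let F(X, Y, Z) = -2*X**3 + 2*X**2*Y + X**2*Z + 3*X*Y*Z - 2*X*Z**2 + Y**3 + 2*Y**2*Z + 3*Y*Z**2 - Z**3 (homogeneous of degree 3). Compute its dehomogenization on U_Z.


f(x, y) = -2*x**3 + 2*x**2*y + x**2 + 3*x*y - 2*x + y**3 + 2*y**2 + 3*y - 1

On U_Z we set Z = 1. Each monomial c·X^i·Y^j·Z^k in F becomes c·x^i·y^j·1^k = c·x^i·y^j.
Substituting Z = 1: F(X, Y, 1) = -2*x**3 + 2*x**2*y + x**2 + 3*x*y - 2*x + y**3 + 2*y**2 + 3*y - 1.
Note: deg(f) ≤ deg(F) = 3; strict inequality happens when F is divisible by Z (lost terms).


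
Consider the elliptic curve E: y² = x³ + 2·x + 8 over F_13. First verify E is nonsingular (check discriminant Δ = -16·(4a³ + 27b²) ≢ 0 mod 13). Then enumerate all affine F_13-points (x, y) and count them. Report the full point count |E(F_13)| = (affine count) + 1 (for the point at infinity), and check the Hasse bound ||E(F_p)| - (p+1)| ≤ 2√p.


Affine points = {(5, 0), (7, 1), (7, 12), (8, 4), (8, 9), (9, 1), (9, 12), (10, 1), (10, 12), (11, 3), (11, 10)}; affine count = 11; |E(F_13)| = 12.

Discriminant check: Δ ∝ 4a³ + 27b² = 4·2³ + 27·8² = 4·8 + 27·64 ≡ 5 (mod 13). Nonzero ⇒ E is nonsingular.
For each x ∈ F_13, compute rhs = x³ + 2·x + 8 mod 13, then count y ∈ F_13 with y² ≡ rhs.
  x = 0: rhs = 8, matching y values: none (0 points).
  x = 1: rhs = 11, matching y values: none (0 points).
  x = 2: rhs = 7, matching y values: none (0 points).
  x = 3: rhs = 2, matching y values: none (0 points).
  x = 4: rhs = 2, matching y values: none (0 points).
  x = 5: rhs = 0, matching y values: 0 (1 points).
  x = 6: rhs = 2, matching y values: none (0 points).
  x = 7: rhs = 1, matching y values: 1, 12 (2 points).
  x = 8: rhs = 3, matching y values: 4, 9 (2 points).
  x = 9: rhs = 1, matching y values: 1, 12 (2 points).
  x = 10: rhs = 1, matching y values: 1, 12 (2 points).
  x = 11: rhs = 9, matching y values: 3, 10 (2 points).
  x = 12: rhs = 5, matching y values: none (0 points).
Total affine count: 11.
Full point count |E(F_13)| = 11 + 1 = 12.
Hasse bound: |12 − (13+1)| = |-2| = 2 ≤ 2√13 ≈ 7.2111 ✓.


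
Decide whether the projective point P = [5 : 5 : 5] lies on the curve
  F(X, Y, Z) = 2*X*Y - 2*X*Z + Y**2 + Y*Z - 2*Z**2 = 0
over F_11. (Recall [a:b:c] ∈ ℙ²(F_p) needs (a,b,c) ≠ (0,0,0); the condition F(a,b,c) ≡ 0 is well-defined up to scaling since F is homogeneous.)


F(5,5,5) ≡ 0 (mod 11); P is on the curve.

Evaluate F(5, 5, 5) term-by-term (mod 11).
  2*X*Y ↦ 2·5·5·1 = 50
  -2*X*Z ↦ -2·5·1·5 = -50
  Y**2 ↦ 1·1·25·1 = 25
  Y*Z ↦ 1·1·5·5 = 25
  -2*Z**2 ↦ -2·1·1·25 = -50
Sum: F(5, 5, 5) = (50) + (-50) + (25) + (25) + (-50) = 0.
Reducing mod 11: 0 ≡ 0 (mod 11).
Since F(a, b, c) ≡ 0 (mod 11), P lies on the curve.


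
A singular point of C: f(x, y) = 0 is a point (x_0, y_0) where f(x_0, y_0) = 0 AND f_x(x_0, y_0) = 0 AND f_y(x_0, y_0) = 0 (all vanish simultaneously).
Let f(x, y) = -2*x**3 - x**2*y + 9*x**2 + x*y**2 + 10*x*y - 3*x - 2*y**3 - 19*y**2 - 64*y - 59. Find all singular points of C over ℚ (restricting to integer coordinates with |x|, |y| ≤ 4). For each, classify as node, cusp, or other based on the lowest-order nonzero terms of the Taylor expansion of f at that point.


Singular points: {(2, -3)}; classification: cusp.

Compute partial derivatives:
  f_x = -6*x**2 - 2*x*y + 18*x + y**2 + 10*y - 3.
  f_y = -x**2 + 2*x*y + 10*x - 6*y**2 - 38*y - 64.
Scan x_0 ∈ {−4, ..., 4}. For each x_0, f_y(x_0, y) is a polynomial in y; find its integer roots y ∈ {−4, ..., 4}, then test f_x and f at those candidates.
  x = -4: f_y(-4, y) = -6*y**2 - 46*y - 120; no integer root y with |y| ≤ 4.
  x = -3: f_y(-3, y) = -6*y**2 - 44*y - 103; no integer root y with |y| ≤ 4.
  x = -2: f_y(-2, y) = -6*y**2 - 42*y - 88; no integer root y with |y| ≤ 4.
  x = -1: f_y(-1, y) = -6*y**2 - 40*y - 75; no integer root y with |y| ≤ 4.
  x = 0: f_y(0, y) = -6*y**2 - 38*y - 64; no integer root y with |y| ≤ 4.
  x = 1: f_y(1, y) = -6*y**2 - 36*y - 55; no integer root y with |y| ≤ 4.
  x = 2: f_y(2, y) = -6*y**2 - 34*y - 48; vanishes at y ∈ {-3}. (2, -3): f_x = 0, f = 0 — SINGULAR.
  x = 3: f_y(3, y) = -6*y**2 - 32*y - 43; no integer root y with |y| ≤ 4.
  x = 4: f_y(4, y) = -6*y**2 - 30*y - 40; no integer root y with |y| ≤ 4.
Only singular point on the grid: (2, -3).
Classify: substitute x = 2 + u, y = -3 + v and expand: f = -2*u**3 - u**2*v + u*v**2 - 2*v**3 + v**2.
No constant or linear terms (consistent with a singular point). Quadratic part: v**2. Cubic part: -2*u**3 - u**2*v + u*v**2 - 2*v**3.
The quadratic part v**2 is a perfect square, so there is a single (double) tangent line v = 0, i.e. y = -3. Restricting the cubic part to that line (v = 0) leaves -2*u**3 ≠ 0, so f is not divisible by v and the branch is v² ≈ 2*u**3 to lowest order — this is a cusp.
Classification: cusp.


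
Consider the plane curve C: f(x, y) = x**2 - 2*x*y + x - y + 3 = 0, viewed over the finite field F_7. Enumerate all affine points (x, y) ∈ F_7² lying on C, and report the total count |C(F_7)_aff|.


Affine F_7-points: {(0, 3), (1, 4), (2, 6), (4, 1), (5, 3), (6, 4)}; count = 6.

For each of the 49 pairs (x, y) ∈ F_7², evaluate f(x, y) mod 7. Record the zeros.
  x = 0: [0↦3, 1↦2, 2↦1, 3↦0, 4↦6, 5↦5, 6↦4]  zeros at y ∈ {3}
  x = 1: [0↦5, 1↦2, 2↦6, 3↦3, 4↦0, 5↦4, 6↦1]  zeros at y ∈ {4}
  x = 2: [0↦2, 1↦4, 2↦6, 3↦1, 4↦3, 5↦5, 6↦0]  zeros at y ∈ {6}
  x = 3: [0↦1, 1↦1, 2↦1, 3↦1, 4↦1, 5↦1, 6↦1]  zeros at y ∈ ∅
  x = 4: [0↦2, 1↦0, 2↦5, 3↦3, 4↦1, 5↦6, 6↦4]  zeros at y ∈ {1}
  x = 5: [0↦5, 1↦1, 2↦4, 3↦0, 4↦3, 5↦6, 6↦2]  zeros at y ∈ {3}
  x = 6: [0↦3, 1↦4, 2↦5, 3↦6, 4↦0, 5↦1, 6↦2]  zeros at y ∈ {4}
Collecting zeros: affine points = {(0, 3), (1, 4), (2, 6), (4, 1), (5, 3), (6, 4)}.
Total count |C(F_7)_aff| = 6.


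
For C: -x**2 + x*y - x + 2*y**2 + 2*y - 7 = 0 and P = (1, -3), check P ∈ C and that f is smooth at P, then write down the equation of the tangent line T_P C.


Tangent line at P: -6*x - 9*y - 21 = 0.

Step 1: f(1, -3) = 0, so P lies on C.
Step 2: partial derivatives
  f_x(x, y) = -2*x + y - 1, f_y(x, y) = x + 4*y + 2.
  f_x(P) = -6, f_y(P) = -9 (gradient nonzero, so P is smooth).
Step 3: tangent line at P: -6·(x − 1) + -9·(y − -3) = 0.
Expanding: -6*x - 9*y - 21 = 0.


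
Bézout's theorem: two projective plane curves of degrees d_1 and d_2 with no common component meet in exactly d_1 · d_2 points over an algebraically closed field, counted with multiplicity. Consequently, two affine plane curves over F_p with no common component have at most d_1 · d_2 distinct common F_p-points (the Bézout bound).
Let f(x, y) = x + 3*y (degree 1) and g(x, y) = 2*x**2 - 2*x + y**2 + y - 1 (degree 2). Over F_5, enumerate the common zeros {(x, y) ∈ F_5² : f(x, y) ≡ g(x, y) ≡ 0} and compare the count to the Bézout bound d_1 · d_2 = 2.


Common zeros: {(2, 1)}; count = 1; Bézout bound = 2.

deg(f) = 1, deg(g) = 2, so Bézout bound = 2.
Scan x ∈ F_5. For each x, list the y ∈ F_5 with f(x, y) ≡ 0 and those with g(x, y) ≡ 0 (mod 5); the common zeros in that column are the intersection.
  x = 0: f ≡ 0 at y ∈ {0}; g ≡ 0 at y ∈ {2}; common: ∅.
  x = 1: f ≡ 0 at y ∈ {3}; g ≡ 0 at y ∈ {2}; common: ∅.
  x = 2: f ≡ 0 at y ∈ {1}; g ≡ 0 at y ∈ {1, 3}; common: {1}.
  x = 3: f ≡ 0 at y ∈ {4}; g ≡ 0 at y ∈ ∅; common: ∅.
  x = 4: f ≡ 0 at y ∈ {2}; g ≡ 0 at y ∈ {1, 3}; common: ∅.
Collecting: common zeros = {(2, 1)}, so the count is 1.
Comparison with the Bézout bound: 1 ≤ 2 = deg(f)·deg(g), as expected for curves with no common component (the affine F_5-count falls short of the bound because intersections may lie at infinity, over extension fields, or carry multiplicity).
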